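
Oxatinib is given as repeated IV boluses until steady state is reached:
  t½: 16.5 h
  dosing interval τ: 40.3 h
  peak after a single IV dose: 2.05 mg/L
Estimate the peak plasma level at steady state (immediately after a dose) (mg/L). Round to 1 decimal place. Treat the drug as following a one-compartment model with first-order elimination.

k = ln2 / t½ = 0.693147 / 16.5 = 0.04201 h⁻¹
e^(−kτ) = e^(−0.04201 × 40.3) = 0.1840
Accumulation ratio R = 1 / (1 − e^(−kτ)) = 1 / (1 − 0.1840) = 1.225
Steady-state peak = C₀ × R = 2.05 × 1.225 = 2.511 mg/L

2.5 mg/L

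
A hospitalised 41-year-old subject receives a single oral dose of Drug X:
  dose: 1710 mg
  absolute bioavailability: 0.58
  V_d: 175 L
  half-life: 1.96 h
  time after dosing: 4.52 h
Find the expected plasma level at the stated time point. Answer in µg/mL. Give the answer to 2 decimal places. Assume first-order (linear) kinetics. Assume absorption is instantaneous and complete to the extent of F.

1.15 µg/mL

Amount reaching circulation = F × Dose = 0.58 × 1710 = 991.8 mg
C₀ = F·Dose / Vd = 991.8 / 175 = 5.667 mg/L
k = ln2 / t½ = 0.693147 / 1.96 = 0.3536 h⁻¹
C = C₀ · e^(−k·t) = 5.667 × e^(−0.3536 × 4.52)
  = 5.667 × 0.2022 = 1.146 mg/L
(1.146 mg/L = 1.146 µg/mL)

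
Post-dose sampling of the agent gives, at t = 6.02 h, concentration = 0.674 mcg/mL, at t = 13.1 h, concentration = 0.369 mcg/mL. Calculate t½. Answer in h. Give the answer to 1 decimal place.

k = ln(C₁/C₂) / (t₂ − t₁) = ln(0.674/0.369) / (13.1 − 6.02)
  = 0.6024 / 7.080 = 0.08508 h⁻¹
t½ = ln2 / k = 0.693147 / 0.08508 = 8.147 h

8.1 h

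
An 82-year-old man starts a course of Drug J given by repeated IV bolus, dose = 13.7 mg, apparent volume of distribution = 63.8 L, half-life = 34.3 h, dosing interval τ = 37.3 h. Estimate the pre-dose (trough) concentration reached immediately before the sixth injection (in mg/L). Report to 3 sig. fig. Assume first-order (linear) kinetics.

0.186 mg/L

C₀ per dose = Dose / Vd = 13.7 / 63.8 = 0.2147 mg/L
k = ln2 / t½ = 0.693147 / 34.3 = 0.02021 h⁻¹
Fraction remaining after one interval: r = e^(−kτ) = e^(−0.02021 × 37.3) = 0.4706
Before dose 6, 5 doses have been given (aged 1τ, 2τ, 3τ, 4τ, 5τ).
C_trough = C₀ × (r + r² + … + r^5) = C₀ × r(1−r^5)/(1−r)
        = 0.2147 × 0.4706 × (1 − 0.02308) / (1 − 0.4706) = 0.1864 mg/L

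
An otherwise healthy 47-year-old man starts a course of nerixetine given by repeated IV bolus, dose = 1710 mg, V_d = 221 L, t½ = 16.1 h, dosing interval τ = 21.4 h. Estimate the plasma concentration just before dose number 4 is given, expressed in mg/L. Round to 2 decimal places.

C₀ per dose = Dose / Vd = 1710 / 221 = 7.738 mg/L
k = ln2 / t½ = 0.693147 / 16.1 = 0.04305 h⁻¹
Fraction remaining after one interval: r = e^(−kτ) = e^(−0.04305 × 21.4) = 0.3980
Before dose 4, 3 doses have been given (aged 1τ, 2τ, 3τ).
C_trough = C₀ × (r + r² + … + r^3) = C₀ × r(1−r^3)/(1−r)
        = 7.738 × 0.3980 × (1 − 0.06304) / (1 − 0.3980) = 4.793 mg/L

4.79 mg/L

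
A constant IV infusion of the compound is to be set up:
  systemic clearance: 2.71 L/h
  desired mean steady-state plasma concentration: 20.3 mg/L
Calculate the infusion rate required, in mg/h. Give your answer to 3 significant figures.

55.0 mg/h

At steady state, infusion rate R₀ = Css × CL = 20.3 × 2.710 = 55.01 mg/h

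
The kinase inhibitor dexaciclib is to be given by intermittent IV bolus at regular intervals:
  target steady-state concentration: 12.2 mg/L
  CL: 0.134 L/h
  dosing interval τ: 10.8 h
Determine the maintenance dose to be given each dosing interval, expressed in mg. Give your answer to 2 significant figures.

At steady state, Dose/τ = Css × CL.
Dose = Css × CL × τ = 12.2 × 0.1340 × 10.8 = 17.66 mg

18 mg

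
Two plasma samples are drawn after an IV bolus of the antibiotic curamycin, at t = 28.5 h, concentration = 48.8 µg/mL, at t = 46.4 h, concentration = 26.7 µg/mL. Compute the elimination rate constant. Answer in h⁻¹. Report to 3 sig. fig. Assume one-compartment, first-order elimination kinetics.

0.0337 h⁻¹

k = ln(C₁/C₂) / (t₂ − t₁) = ln(48.8/26.7) / (46.4 − 28.5)
  = 0.6031 / 17.90 = 0.03369 h⁻¹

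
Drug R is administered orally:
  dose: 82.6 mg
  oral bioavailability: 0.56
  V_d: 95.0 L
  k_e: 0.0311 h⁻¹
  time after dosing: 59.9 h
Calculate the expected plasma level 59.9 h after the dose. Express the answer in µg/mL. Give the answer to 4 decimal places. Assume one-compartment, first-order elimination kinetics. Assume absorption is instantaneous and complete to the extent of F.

Amount reaching circulation = F × Dose = 0.56 × 82.60 = 46.26 mg
C₀ = F·Dose / Vd = 46.26 / 95.0 = 0.4869 mg/L
C = C₀ · e^(−k·t) = 0.4869 × e^(−0.03110 × 59.9)
  = 0.4869 × 0.1552 = 0.07557 mg/L
(0.07557 mg/L = 0.07557 µg/mL)

0.0756 µg/mL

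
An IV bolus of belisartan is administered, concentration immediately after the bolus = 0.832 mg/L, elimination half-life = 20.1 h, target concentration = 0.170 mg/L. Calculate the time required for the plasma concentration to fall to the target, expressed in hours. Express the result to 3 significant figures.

46.1 h

k = ln2 / t½ = 0.693147 / 20.1 = 0.03448 h⁻¹
t = ln(C₀ / C) / k = ln(0.8320 / 0.170) / 0.03448
  = ln(4.894) / 0.03448 = 1.588 / 0.03448 = 46.06 h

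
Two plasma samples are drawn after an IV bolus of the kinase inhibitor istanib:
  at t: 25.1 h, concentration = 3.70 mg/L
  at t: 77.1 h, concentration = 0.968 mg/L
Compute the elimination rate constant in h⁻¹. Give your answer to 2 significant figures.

0.026 h⁻¹

k = ln(C₁/C₂) / (t₂ − t₁) = ln(3.70/0.968) / (77.1 − 25.1)
  = 1.341 / 52.00 = 0.02579 h⁻¹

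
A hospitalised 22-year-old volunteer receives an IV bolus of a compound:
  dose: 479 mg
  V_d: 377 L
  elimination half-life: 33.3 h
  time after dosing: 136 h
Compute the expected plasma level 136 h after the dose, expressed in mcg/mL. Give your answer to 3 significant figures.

0.0749 mcg/mL

C₀ = Dose / Vd = 479.0 / 377 = 1.271 mg/L
k = ln2 / t½ = 0.693147 / 33.3 = 0.02082 h⁻¹
C = C₀ · e^(−k·t) = 1.271 × e^(−0.02082 × 136)
  = 1.271 × 0.05892 = 0.07489 mg/L
(0.07489 mg/L = 0.07489 mcg/mL)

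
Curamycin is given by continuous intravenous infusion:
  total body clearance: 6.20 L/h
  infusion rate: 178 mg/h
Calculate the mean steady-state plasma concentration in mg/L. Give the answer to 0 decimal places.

At steady state Css = R₀ / CL = 178 / 6.200 = 28.71 mg/L

29 mg/L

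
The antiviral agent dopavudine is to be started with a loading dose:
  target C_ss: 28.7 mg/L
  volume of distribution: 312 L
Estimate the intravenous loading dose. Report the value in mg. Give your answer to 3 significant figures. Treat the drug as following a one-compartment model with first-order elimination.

8950 mg

LD = Css × Vd = 28.7 × 312 = 8954 mg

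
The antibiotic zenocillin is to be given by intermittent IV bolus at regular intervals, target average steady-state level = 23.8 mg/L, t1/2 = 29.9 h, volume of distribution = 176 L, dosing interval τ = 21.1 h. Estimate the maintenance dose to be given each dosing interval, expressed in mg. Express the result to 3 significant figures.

2050 mg

k = ln2 / t½ = 0.693147 / 29.9 = 0.02318 h⁻¹
CL = k × Vd = 0.02318 × 176 = 4.080 L/h
At steady state, Dose/τ = Css × CL.
Dose = Css × CL × τ = 23.8 × 4.080 × 21.1 = 2049 mg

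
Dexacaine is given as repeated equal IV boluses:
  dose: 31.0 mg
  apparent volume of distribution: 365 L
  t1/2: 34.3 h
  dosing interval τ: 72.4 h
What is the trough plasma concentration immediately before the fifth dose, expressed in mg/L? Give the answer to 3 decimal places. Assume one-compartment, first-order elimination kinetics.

C₀ per dose = Dose / Vd = 31.0 / 365 = 0.08493 mg/L
k = ln2 / t½ = 0.693147 / 34.3 = 0.02021 h⁻¹
Fraction remaining after one interval: r = e^(−kτ) = e^(−0.02021 × 72.4) = 0.2315
Before dose 5, 4 doses have been given (aged 1τ, 2τ, 3τ, 4τ).
C_trough = C₀ × (r + r² + … + r^4) = C₀ × r(1−r^4)/(1−r)
        = 0.08493 × 0.2315 × (1 − 0.002872) / (1 − 0.2315) = 0.02551 mg/L

0.026 mg/L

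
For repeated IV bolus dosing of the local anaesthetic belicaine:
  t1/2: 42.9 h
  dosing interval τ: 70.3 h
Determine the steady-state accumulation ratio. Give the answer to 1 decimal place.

1.5

k = ln2 / t½ = 0.693147 / 42.9 = 0.01616 h⁻¹
e^(−kτ) = e^(−0.01616 × 70.3) = 0.3211
Accumulation ratio R = 1 / (1 − e^(−kτ)) = 1 / (1 − 0.3211) = 1.473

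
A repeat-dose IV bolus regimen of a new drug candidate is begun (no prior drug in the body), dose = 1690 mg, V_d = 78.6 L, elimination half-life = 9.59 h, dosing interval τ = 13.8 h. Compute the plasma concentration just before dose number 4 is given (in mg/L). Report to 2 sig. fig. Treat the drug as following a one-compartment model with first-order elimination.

12 mg/L

C₀ per dose = Dose / Vd = 1690 / 78.6 = 21.50 mg/L
k = ln2 / t½ = 0.693147 / 9.59 = 0.07228 h⁻¹
Fraction remaining after one interval: r = e^(−kτ) = e^(−0.07228 × 13.8) = 0.3688
Before dose 4, 3 doses have been given (aged 1τ, 2τ, 3τ).
C_trough = C₀ × (r + r² + … + r^3) = C₀ × r(1−r^3)/(1−r)
        = 21.50 × 0.3688 × (1 − 0.05016) / (1 − 0.3688) = 11.93 mg/L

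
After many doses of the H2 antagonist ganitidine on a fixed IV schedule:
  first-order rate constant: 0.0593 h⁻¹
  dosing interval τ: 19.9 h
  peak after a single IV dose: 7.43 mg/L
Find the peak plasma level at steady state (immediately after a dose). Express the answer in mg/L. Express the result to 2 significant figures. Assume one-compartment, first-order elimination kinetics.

e^(−kτ) = e^(−0.05930 × 19.9) = 0.3073
Accumulation ratio R = 1 / (1 − e^(−kτ)) = 1 / (1 − 0.3073) = 1.444
Steady-state peak = C₀ × R = 7.43 × 1.444 = 10.73 mg/L

11 mg/L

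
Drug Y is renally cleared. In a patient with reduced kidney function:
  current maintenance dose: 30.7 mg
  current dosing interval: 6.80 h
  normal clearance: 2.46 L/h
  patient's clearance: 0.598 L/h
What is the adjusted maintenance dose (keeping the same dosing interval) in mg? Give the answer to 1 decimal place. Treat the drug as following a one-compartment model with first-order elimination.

To keep the same average steady-state level, dosing rate must scale with clearance.
CL ratio = 0.598 / 2.46 = 0.2431
New dose (same interval) = 30.7 × 0.2431 = 7.463 mg

7.5 mg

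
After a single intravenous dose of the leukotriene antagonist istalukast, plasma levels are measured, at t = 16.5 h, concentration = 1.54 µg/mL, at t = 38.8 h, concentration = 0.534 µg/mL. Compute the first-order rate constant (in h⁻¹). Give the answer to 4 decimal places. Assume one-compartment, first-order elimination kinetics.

k = ln(C₁/C₂) / (t₂ − t₁) = ln(1.54/0.534) / (38.8 − 16.5)
  = 1.059 / 22.30 = 0.04749 h⁻¹

0.0475 h⁻¹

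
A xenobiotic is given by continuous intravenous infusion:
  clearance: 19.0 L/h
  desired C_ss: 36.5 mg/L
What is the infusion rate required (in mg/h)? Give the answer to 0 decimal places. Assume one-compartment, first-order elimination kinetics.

694 mg/h

At steady state, infusion rate R₀ = Css × CL = 36.5 × 19.00 = 693.5 mg/h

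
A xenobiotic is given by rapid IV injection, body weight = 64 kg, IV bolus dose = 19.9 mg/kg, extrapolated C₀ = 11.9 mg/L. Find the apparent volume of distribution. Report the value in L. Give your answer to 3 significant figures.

Dose = 19.9 × 64 = 1274 mg
Vd = Dose / C₀ = 1274 / 11.9 = 107.1 L

107 L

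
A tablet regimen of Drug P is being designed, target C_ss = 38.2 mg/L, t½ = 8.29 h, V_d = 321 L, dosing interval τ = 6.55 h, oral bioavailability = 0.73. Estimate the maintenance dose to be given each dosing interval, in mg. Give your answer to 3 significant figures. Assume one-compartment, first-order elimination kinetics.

k = ln2 / t½ = 0.693147 / 8.29 = 0.08361 h⁻¹
CL = k × Vd = 0.08361 × 321 = 26.84 L/h
At steady state, F × (Dose/τ) = Css × CL.
Dose = Css × CL × τ / F = 38.2 × 26.84 × 6.55 / 0.73 = 9200 mg

9200 mg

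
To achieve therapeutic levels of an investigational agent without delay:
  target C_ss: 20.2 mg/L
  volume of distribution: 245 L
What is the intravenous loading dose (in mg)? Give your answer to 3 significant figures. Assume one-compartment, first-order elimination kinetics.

4950 mg

LD = Css × Vd = 20.2 × 245 = 4949 mg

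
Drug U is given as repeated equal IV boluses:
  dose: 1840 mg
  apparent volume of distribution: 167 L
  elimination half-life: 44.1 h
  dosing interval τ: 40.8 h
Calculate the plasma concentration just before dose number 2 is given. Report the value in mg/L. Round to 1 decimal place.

C₀ per dose = Dose / Vd = 1840 / 167 = 11.02 mg/L
k = ln2 / t½ = 0.693147 / 44.1 = 0.01572 h⁻¹
Fraction remaining after one interval: r = e^(−kτ) = e^(−0.01572 × 40.8) = 0.5266
Before dose 2, 1 dose has been given (aged 1τ).
C_trough = C₀ × r = 11.02 × 0.5266 = 5.803 mg/L

5.8 mg/L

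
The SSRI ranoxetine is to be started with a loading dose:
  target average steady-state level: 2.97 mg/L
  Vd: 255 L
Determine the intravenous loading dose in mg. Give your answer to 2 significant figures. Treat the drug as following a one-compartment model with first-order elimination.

LD = Css × Vd = 2.97 × 255 = 757.4 mg

760 mg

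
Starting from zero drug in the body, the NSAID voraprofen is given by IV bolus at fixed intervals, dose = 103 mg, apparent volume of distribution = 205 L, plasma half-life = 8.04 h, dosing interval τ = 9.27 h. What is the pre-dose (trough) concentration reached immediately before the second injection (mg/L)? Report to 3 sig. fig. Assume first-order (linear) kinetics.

0.226 mg/L

C₀ per dose = Dose / Vd = 103 / 205 = 0.5024 mg/L
k = ln2 / t½ = 0.693147 / 8.04 = 0.08621 h⁻¹
Fraction remaining after one interval: r = e^(−kτ) = e^(−0.08621 × 9.27) = 0.4497
Before dose 2, 1 dose has been given (aged 1τ).
C_trough = C₀ × r = 0.5024 × 0.4497 = 0.2259 mg/L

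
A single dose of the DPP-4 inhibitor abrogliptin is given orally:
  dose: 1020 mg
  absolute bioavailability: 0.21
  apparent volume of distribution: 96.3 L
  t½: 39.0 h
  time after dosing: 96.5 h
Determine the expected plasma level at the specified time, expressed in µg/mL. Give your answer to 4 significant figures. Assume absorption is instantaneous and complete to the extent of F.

Amount reaching circulation = F × Dose = 0.21 × 1020 = 214.2 mg
C₀ = F·Dose / Vd = 214.2 / 96.3 = 2.224 mg/L
k = ln2 / t½ = 0.693147 / 39.0 = 0.01777 h⁻¹
C = C₀ · e^(−k·t) = 2.224 × e^(−0.01777 × 96.5)
  = 2.224 × 0.1800 = 0.4003 mg/L
(0.4003 mg/L = 0.4003 µg/mL)

0.4003 µg/mL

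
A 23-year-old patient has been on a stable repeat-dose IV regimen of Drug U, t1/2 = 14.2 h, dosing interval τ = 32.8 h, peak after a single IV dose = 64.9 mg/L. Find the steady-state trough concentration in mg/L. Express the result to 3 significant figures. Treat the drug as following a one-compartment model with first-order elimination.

16.4 mg/L

k = ln2 / t½ = 0.693147 / 14.2 = 0.04881 h⁻¹
e^(−kτ) = e^(−0.04881 × 32.8) = 0.2017
Accumulation ratio R = 1 / (1 − e^(−kτ)) = 1 / (1 − 0.2017) = 1.253
Steady-state trough = C₀ × R × e^(−kτ) = 64.9 × 1.253 × 0.2017 = 16.40 mg/L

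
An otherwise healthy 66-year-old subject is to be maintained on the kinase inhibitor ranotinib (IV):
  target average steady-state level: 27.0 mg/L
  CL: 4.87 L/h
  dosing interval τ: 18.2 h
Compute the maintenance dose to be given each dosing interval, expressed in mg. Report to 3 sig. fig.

2390 mg

At steady state, Dose/τ = Css × CL.
Dose = Css × CL × τ = 27.0 × 4.870 × 18.2 = 2393 mg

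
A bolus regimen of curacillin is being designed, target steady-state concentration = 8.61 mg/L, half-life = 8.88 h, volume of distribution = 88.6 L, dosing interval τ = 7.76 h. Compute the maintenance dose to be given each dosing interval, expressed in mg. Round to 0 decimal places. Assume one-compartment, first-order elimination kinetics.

462 mg

k = ln2 / t½ = 0.693147 / 8.88 = 0.07806 h⁻¹
CL = k × Vd = 0.07806 × 88.6 = 6.916 L/h
At steady state, Dose/τ = Css × CL.
Dose = Css × CL × τ = 8.61 × 6.916 × 7.76 = 462.1 mg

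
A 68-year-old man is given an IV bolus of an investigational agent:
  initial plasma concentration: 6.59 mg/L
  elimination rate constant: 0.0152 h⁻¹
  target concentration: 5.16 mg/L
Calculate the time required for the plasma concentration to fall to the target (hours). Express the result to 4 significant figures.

16.09 h

t = ln(C₀ / C) / k = ln(6.590 / 5.16) / 0.01520
  = ln(1.277) / 0.01520 = 0.2445 / 0.01520 = 16.09 h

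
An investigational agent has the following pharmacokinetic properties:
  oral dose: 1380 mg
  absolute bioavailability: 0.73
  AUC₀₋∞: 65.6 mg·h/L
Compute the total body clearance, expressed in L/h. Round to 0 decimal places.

CL = F·Dose / AUC = 0.73 × 1380 / 65.6 = 15.36 L/h

15 L/h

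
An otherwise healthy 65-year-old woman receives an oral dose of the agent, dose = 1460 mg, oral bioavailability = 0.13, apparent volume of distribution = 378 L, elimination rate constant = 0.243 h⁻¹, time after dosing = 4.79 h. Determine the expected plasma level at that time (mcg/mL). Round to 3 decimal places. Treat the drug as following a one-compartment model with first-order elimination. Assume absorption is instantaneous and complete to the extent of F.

Amount reaching circulation = F × Dose = 0.13 × 1460 = 189.8 mg
C₀ = F·Dose / Vd = 189.8 / 378 = 0.5021 mg/L
C = C₀ · e^(−k·t) = 0.5021 × e^(−0.2430 × 4.79)
  = 0.5021 × 0.3122 = 0.1568 mg/L
(0.1568 mg/L = 0.1568 mcg/mL)

0.157 mcg/mL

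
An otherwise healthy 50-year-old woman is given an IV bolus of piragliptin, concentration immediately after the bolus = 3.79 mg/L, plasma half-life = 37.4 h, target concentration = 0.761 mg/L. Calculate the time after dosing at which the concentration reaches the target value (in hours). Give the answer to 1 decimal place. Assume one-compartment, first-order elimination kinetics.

86.6 h

k = ln2 / t½ = 0.693147 / 37.4 = 0.01853 h⁻¹
t = ln(C₀ / C) / k = ln(3.790 / 0.761) / 0.01853
  = ln(4.980) / 0.01853 = 1.605 / 0.01853 = 86.62 h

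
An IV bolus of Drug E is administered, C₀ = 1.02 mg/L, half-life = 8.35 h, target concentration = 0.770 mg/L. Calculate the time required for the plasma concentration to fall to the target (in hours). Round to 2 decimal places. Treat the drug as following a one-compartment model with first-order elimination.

k = ln2 / t½ = 0.693147 / 8.35 = 0.08301 h⁻¹
t = ln(C₀ / C) / k = ln(1.020 / 0.770) / 0.08301
  = ln(1.325) / 0.08301 = 0.2814 / 0.08301 = 3.390 h

3.39 h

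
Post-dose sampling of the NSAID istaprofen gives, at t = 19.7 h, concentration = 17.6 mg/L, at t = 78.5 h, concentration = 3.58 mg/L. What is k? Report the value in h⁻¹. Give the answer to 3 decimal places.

0.027 h⁻¹

k = ln(C₁/C₂) / (t₂ − t₁) = ln(17.6/3.58) / (78.5 − 19.7)
  = 1.593 / 58.80 = 0.02709 h⁻¹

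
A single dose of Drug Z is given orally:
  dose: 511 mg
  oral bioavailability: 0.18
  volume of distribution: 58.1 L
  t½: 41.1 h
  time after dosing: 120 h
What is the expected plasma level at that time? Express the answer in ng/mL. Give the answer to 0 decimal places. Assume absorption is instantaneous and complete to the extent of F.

Amount reaching circulation = F × Dose = 0.18 × 511.0 = 91.98 mg
C₀ = F·Dose / Vd = 91.98 / 58.1 = 1.583 mg/L
k = ln2 / t½ = 0.693147 / 41.1 = 0.01686 h⁻¹
C = C₀ · e^(−k·t) = 1.583 × e^(−0.01686 × 120)
  = 1.583 × 0.1322 = 0.2093 mg/L
Convert: 0.2093 mg/L × 1000 = 209.3 ng/mL

209 ng/mL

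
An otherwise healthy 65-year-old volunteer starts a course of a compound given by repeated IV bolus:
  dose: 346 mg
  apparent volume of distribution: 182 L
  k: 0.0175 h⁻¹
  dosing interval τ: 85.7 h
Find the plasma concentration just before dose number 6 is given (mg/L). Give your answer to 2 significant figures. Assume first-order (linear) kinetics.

C₀ per dose = Dose / Vd = 346 / 182 = 1.901 mg/L
Fraction remaining after one interval: r = e^(−kτ) = e^(−0.01750 × 85.7) = 0.2232
Before dose 6, 5 doses have been given (aged 1τ, 2τ, 3τ, 4τ, 5τ).
C_trough = C₀ × (r + r² + … + r^5) = C₀ × r(1−r^5)/(1−r)
        = 1.901 × 0.2232 × (1 − 0.0005540) / (1 − 0.2232) = 0.5459 mg/L

0.55 mg/L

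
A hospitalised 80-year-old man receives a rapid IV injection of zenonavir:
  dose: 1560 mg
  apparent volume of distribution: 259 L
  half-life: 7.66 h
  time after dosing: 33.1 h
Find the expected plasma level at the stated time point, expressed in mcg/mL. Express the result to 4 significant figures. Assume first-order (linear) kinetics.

0.3013 mcg/mL

C₀ = Dose / Vd = 1560 / 259 = 6.023 mg/L
k = ln2 / t½ = 0.693147 / 7.66 = 0.09049 h⁻¹
C = C₀ · e^(−k·t) = 6.023 × e^(−0.09049 × 33.1)
  = 6.023 × 0.05003 = 0.3013 mg/L
(0.3013 mg/L = 0.3013 mcg/mL)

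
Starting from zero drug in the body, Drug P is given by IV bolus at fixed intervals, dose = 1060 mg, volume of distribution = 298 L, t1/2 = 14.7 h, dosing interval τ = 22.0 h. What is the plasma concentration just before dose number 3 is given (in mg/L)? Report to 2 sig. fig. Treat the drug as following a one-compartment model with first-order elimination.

C₀ per dose = Dose / Vd = 1060 / 298 = 3.557 mg/L
k = ln2 / t½ = 0.693147 / 14.7 = 0.04715 h⁻¹
Fraction remaining after one interval: r = e^(−kτ) = e^(−0.04715 × 22.0) = 0.3544
Before dose 3, 2 doses have been given (aged 1τ, 2τ).
C_trough = C₀ × (r + r²) = 3.557 × (0.3544 + 0.1256) = 1.707 mg/L

1.7 mg/L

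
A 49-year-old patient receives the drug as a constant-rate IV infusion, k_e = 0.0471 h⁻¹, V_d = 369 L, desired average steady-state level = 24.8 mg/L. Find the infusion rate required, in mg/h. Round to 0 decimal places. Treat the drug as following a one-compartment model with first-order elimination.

CL = k × Vd = 0.04710 × 369 = 17.38 L/h
At steady state, infusion rate R₀ = Css × CL = 24.8 × 17.38 = 431.0 mg/h

431 mg/h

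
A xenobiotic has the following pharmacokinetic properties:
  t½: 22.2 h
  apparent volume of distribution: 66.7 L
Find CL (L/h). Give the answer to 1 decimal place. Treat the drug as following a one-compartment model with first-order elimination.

2.1 L/h

k = ln2 / t½ = 0.693147 / 22.2 = 0.03122 h⁻¹
CL = k × Vd = 0.03122 × 66.7 = 2.082 L/h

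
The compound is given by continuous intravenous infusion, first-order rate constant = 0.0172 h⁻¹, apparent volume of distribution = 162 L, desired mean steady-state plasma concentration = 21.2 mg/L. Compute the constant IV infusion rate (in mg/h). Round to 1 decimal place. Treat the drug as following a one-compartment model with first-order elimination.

CL = k × Vd = 0.01720 × 162 = 2.786 L/h
At steady state, infusion rate R₀ = Css × CL = 21.2 × 2.786 = 59.06 mg/h

59.1 mg/h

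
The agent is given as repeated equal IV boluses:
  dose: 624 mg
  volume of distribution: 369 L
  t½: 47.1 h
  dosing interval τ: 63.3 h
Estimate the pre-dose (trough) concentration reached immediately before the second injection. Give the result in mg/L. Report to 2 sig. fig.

C₀ per dose = Dose / Vd = 624 / 369 = 1.691 mg/L
k = ln2 / t½ = 0.693147 / 47.1 = 0.01472 h⁻¹
Fraction remaining after one interval: r = e^(−kτ) = e^(−0.01472 × 63.3) = 0.3939
Before dose 2, 1 dose has been given (aged 1τ).
C_trough = C₀ × r = 1.691 × 0.3939 = 0.6661 mg/L

0.67 mg/L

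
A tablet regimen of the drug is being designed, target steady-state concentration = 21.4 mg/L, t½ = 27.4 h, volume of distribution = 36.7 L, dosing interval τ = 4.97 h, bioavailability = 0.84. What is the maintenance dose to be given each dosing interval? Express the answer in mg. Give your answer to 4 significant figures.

k = ln2 / t½ = 0.693147 / 27.4 = 0.02530 h⁻¹
CL = k × Vd = 0.02530 × 36.7 = 0.9285 L/h
At steady state, F × (Dose/τ) = Css × CL.
Dose = Css × CL × τ / F = 21.4 × 0.9285 × 4.97 / 0.84 = 117.6 mg

117.6 mg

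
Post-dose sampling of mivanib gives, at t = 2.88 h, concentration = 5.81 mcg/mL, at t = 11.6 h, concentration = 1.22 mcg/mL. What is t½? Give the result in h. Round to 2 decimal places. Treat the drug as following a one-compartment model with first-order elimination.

k = ln(C₁/C₂) / (t₂ − t₁) = ln(5.81/1.22) / (11.6 − 2.88)
  = 1.561 / 8.720 = 0.1790 h⁻¹
t½ = ln2 / k = 0.693147 / 0.1790 = 3.872 h

3.87 h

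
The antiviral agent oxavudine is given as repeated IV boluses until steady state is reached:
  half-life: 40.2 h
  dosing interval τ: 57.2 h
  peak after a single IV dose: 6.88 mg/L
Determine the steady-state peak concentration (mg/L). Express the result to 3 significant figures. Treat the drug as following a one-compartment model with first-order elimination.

11.0 mg/L

k = ln2 / t½ = 0.693147 / 40.2 = 0.01724 h⁻¹
e^(−kτ) = e^(−0.01724 × 57.2) = 0.3730
Accumulation ratio R = 1 / (1 − e^(−kτ)) = 1 / (1 − 0.3730) = 1.595
Steady-state peak = C₀ × R = 6.88 × 1.595 = 10.97 mg/L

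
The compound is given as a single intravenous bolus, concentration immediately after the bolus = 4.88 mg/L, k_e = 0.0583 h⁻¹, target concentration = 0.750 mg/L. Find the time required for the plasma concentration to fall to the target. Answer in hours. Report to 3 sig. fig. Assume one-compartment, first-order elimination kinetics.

32.1 h

t = ln(C₀ / C) / k = ln(4.880 / 0.750) / 0.05830
  = ln(6.507) / 0.05830 = 1.873 / 0.05830 = 32.13 h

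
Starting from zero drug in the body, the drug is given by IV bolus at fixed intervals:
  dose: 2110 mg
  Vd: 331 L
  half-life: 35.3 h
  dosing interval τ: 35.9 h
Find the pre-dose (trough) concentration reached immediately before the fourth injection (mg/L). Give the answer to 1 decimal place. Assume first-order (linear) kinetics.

C₀ per dose = Dose / Vd = 2110 / 331 = 6.375 mg/L
k = ln2 / t½ = 0.693147 / 35.3 = 0.01964 h⁻¹
Fraction remaining after one interval: r = e^(−kτ) = e^(−0.01964 × 35.9) = 0.4941
Before dose 4, 3 doses have been given (aged 1τ, 2τ, 3τ).
C_trough = C₀ × (r + r² + … + r^3) = C₀ × r(1−r^3)/(1−r)
        = 6.375 × 0.4941 × (1 − 0.1206) / (1 − 0.4941) = 5.475 mg/L

5.5 mg/L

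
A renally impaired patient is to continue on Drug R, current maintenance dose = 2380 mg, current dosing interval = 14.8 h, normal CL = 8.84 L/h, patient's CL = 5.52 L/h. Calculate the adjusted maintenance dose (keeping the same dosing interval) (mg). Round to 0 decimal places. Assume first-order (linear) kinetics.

1486 mg

To keep the same average steady-state level, dosing rate must scale with clearance.
CL ratio = 5.52 / 8.84 = 0.6244
New dose (same interval) = 2380 × 0.6244 = 1486 mg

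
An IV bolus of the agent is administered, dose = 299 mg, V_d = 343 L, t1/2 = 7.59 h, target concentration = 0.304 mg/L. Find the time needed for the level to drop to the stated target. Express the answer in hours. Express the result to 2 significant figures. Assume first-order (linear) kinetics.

12 h

C₀ = Dose / Vd = 299.0 / 343 = 0.8717 mg/L
k = ln2 / t½ = 0.693147 / 7.59 = 0.09132 h⁻¹
t = ln(C₀ / C) / k = ln(0.8717 / 0.304) / 0.09132
  = ln(2.867) / 0.09132 = 1.053 / 0.09132 = 11.53 h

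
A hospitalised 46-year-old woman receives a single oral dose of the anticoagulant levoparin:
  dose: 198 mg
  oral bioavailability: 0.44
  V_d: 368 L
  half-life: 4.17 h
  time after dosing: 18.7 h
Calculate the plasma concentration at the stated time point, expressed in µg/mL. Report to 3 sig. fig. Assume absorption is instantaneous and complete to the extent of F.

0.0106 µg/mL

Amount reaching circulation = F × Dose = 0.44 × 198.0 = 87.12 mg
C₀ = F·Dose / Vd = 87.12 / 368 = 0.2367 mg/L
k = ln2 / t½ = 0.693147 / 4.17 = 0.1662 h⁻¹
C = C₀ · e^(−k·t) = 0.2367 × e^(−0.1662 × 18.7)
  = 0.2367 × 0.04469 = 0.01058 mg/L
(0.01058 mg/L = 0.01058 µg/mL)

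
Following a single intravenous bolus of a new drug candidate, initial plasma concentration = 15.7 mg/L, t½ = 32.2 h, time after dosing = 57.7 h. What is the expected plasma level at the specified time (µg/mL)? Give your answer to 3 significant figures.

4.53 µg/mL

k = ln2 / t½ = 0.693147 / 32.2 = 0.02153 h⁻¹
C = C₀ · e^(−k·t) = 15.70 × e^(−0.02153 × 57.7)
  = 15.70 × 0.2887 = 4.533 mg/L
(4.533 mg/L = 4.533 µg/mL)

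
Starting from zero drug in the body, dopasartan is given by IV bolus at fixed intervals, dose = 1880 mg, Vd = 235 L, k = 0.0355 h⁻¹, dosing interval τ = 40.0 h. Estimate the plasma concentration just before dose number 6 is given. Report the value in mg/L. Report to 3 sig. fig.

C₀ per dose = Dose / Vd = 1880 / 235 = 8.000 mg/L
Fraction remaining after one interval: r = e^(−kτ) = e^(−0.03550 × 40.0) = 0.2417
Before dose 6, 5 doses have been given (aged 1τ, 2τ, 3τ, 4τ, 5τ).
C_trough = C₀ × (r + r² + … + r^5) = C₀ × r(1−r^5)/(1−r)
        = 8.000 × 0.2417 × (1 − 0.0008249) / (1 − 0.2417) = 2.548 mg/L

2.55 mg/L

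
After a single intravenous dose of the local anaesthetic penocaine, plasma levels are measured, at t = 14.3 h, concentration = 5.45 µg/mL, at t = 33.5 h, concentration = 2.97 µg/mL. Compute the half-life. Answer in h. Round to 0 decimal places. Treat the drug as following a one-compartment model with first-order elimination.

k = ln(C₁/C₂) / (t₂ − t₁) = ln(5.45/2.97) / (33.5 − 14.3)
  = 0.6071 / 19.20 = 0.03162 h⁻¹
t½ = ln2 / k = 0.693147 / 0.03162 = 21.92 h

22 h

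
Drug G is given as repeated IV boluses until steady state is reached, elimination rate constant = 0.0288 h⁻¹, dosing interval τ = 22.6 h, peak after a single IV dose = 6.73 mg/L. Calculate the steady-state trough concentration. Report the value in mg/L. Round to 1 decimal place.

e^(−kτ) = e^(−0.02880 × 22.6) = 0.5216
Accumulation ratio R = 1 / (1 − e^(−kτ)) = 1 / (1 − 0.5216) = 2.090
Steady-state trough = C₀ × R × e^(−kτ) = 6.73 × 2.090 × 0.5216 = 7.337 mg/L

7.3 mg/L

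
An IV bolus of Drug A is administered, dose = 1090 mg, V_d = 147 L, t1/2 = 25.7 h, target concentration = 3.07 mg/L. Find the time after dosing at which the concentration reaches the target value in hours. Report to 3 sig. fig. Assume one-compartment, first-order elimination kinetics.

C₀ = Dose / Vd = 1090 / 147 = 7.415 mg/L
k = ln2 / t½ = 0.693147 / 25.7 = 0.02697 h⁻¹
t = ln(C₀ / C) / k = ln(7.415 / 3.07) / 0.02697
  = ln(2.415) / 0.02697 = 0.8817 / 0.02697 = 32.69 h

32.7 h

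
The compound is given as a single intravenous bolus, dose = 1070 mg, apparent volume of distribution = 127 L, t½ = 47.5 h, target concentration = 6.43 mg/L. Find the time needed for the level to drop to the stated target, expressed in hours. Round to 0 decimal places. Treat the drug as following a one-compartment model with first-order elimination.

19 h

C₀ = Dose / Vd = 1070 / 127 = 8.425 mg/L
k = ln2 / t½ = 0.693147 / 47.5 = 0.01459 h⁻¹
t = ln(C₀ / C) / k = ln(8.425 / 6.43) / 0.01459
  = ln(1.310) / 0.01459 = 0.2700 / 0.01459 = 18.51 h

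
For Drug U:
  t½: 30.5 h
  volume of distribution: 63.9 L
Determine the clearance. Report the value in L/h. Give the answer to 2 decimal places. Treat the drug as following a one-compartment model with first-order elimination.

1.45 L/h

k = ln2 / t½ = 0.693147 / 30.5 = 0.02273 h⁻¹
CL = k × Vd = 0.02273 × 63.9 = 1.452 L/h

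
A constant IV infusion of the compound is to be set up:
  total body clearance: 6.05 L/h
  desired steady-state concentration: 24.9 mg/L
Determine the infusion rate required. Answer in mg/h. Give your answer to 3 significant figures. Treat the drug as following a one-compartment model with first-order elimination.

151 mg/h

At steady state, infusion rate R₀ = Css × CL = 24.9 × 6.050 = 150.6 mg/h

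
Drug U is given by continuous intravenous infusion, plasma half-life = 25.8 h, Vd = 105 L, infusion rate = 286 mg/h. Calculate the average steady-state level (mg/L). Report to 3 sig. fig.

k = ln2 / t½ = 0.693147 / 25.8 = 0.02687 h⁻¹
CL = k × Vd = 0.02687 × 105 = 2.821 L/h
At steady state Css = R₀ / CL = 286 / 2.821 = 101.4 mg/L

101 mg/L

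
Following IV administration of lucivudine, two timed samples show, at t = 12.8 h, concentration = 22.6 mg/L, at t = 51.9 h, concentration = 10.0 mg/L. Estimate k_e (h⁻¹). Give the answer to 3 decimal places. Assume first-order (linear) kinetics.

k = ln(C₁/C₂) / (t₂ − t₁) = ln(22.6/10.0) / (51.9 − 12.8)
  = 0.8154 / 39.10 = 0.02085 h⁻¹

0.021 h⁻¹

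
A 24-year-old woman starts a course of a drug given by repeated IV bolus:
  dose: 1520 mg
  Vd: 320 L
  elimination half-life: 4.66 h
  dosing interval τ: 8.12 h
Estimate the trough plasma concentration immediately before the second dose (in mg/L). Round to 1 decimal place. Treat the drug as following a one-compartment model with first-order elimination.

C₀ per dose = Dose / Vd = 1520 / 320 = 4.750 mg/L
k = ln2 / t½ = 0.693147 / 4.66 = 0.1487 h⁻¹
Fraction remaining after one interval: r = e^(−kτ) = e^(−0.1487 × 8.12) = 0.2990
Before dose 2, 1 dose has been given (aged 1τ).
C_trough = C₀ × r = 4.750 × 0.2990 = 1.420 mg/L

1.4 mg/L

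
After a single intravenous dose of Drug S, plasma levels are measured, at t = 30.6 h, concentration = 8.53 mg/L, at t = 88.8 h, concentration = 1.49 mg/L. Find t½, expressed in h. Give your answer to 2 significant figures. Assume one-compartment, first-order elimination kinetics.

23 h

k = ln(C₁/C₂) / (t₂ − t₁) = ln(8.53/1.49) / (88.8 − 30.6)
  = 1.745 / 58.20 = 0.02998 h⁻¹
t½ = ln2 / k = 0.693147 / 0.02998 = 23.12 h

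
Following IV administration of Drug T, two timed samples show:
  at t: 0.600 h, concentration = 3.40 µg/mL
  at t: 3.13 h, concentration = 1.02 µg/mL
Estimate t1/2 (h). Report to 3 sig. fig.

k = ln(C₁/C₂) / (t₂ − t₁) = ln(3.40/1.02) / (3.13 − 0.600)
  = 1.204 / 2.530 = 0.4759 h⁻¹
t½ = ln2 / k = 0.693147 / 0.4759 = 1.456 h

1.46 h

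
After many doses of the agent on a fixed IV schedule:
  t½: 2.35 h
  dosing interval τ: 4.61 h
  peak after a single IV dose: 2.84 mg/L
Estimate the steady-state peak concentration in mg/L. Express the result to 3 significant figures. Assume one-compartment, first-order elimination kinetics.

k = ln2 / t½ = 0.693147 / 2.35 = 0.2950 h⁻¹
e^(−kτ) = e^(−0.2950 × 4.61) = 0.2567
Accumulation ratio R = 1 / (1 − e^(−kτ)) = 1 / (1 − 0.2567) = 1.345
Steady-state peak = C₀ × R = 2.84 × 1.345 = 3.820 mg/L

3.82 mg/L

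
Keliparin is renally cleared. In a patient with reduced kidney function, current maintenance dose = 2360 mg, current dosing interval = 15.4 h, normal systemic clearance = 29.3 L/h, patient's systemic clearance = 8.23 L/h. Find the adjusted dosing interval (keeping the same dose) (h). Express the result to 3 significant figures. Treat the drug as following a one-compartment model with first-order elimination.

To keep the same average steady-state level, dosing rate must scale with clearance.
CL ratio = 8.23 / 29.3 = 0.2809
New interval (same dose) = 15.4 / 0.2809 = 54.82 h

54.8 h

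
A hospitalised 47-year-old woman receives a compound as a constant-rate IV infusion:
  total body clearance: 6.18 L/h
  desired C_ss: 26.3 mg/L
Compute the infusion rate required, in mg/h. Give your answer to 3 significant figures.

163 mg/h

At steady state, infusion rate R₀ = Css × CL = 26.3 × 6.180 = 162.5 mg/h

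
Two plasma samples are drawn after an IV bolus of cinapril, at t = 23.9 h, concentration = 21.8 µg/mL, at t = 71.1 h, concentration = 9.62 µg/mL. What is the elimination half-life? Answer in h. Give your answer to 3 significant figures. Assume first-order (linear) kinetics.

40.0 h

k = ln(C₁/C₂) / (t₂ − t₁) = ln(21.8/9.62) / (71.1 − 23.9)
  = 0.8181 / 47.20 = 0.01733 h⁻¹
t½ = ln2 / k = 0.693147 / 0.01733 = 40.00 h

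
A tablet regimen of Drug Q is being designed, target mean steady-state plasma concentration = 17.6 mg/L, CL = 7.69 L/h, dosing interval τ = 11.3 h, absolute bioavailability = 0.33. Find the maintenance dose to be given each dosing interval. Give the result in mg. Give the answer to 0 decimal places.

At steady state, F × (Dose/τ) = Css × CL.
Dose = Css × CL × τ / F = 17.6 × 7.690 × 11.3 / 0.33 = 4635 mg

4635 mg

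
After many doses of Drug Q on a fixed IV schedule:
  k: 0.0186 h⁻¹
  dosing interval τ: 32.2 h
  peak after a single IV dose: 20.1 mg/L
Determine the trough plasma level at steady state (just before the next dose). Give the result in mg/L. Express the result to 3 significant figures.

24.5 mg/L

e^(−kτ) = e^(−0.01860 × 32.2) = 0.5494
Accumulation ratio R = 1 / (1 − e^(−kτ)) = 1 / (1 − 0.5494) = 2.219
Steady-state trough = C₀ × R × e^(−kτ) = 20.1 × 2.219 × 0.5494 = 24.50 mg/L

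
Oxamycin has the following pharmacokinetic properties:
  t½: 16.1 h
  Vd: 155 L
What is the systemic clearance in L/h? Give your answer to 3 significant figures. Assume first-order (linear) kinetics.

k = ln2 / t½ = 0.693147 / 16.1 = 0.04305 h⁻¹
CL = k × Vd = 0.04305 × 155 = 6.673 L/h

6.67 L/h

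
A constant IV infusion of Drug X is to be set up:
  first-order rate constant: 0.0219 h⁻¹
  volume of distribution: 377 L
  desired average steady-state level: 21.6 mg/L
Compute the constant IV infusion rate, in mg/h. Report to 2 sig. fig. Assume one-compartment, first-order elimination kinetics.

CL = k × Vd = 0.02190 × 377 = 8.256 L/h
At steady state, infusion rate R₀ = Css × CL = 21.6 × 8.256 = 178.3 mg/h

180 mg/h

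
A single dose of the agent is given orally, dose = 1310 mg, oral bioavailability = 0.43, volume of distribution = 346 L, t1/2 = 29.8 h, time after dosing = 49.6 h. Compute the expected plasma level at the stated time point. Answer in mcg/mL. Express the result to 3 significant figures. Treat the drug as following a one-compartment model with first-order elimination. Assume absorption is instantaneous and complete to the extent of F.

0.514 mcg/mL

Amount reaching circulation = F × Dose = 0.43 × 1310 = 563.3 mg
C₀ = F·Dose / Vd = 563.3 / 346 = 1.628 mg/L
k = ln2 / t½ = 0.693147 / 29.8 = 0.02326 h⁻¹
C = C₀ · e^(−k·t) = 1.628 × e^(−0.02326 × 49.6)
  = 1.628 × 0.3155 = 0.5136 mg/L
(0.5136 mg/L = 0.5136 mcg/mL)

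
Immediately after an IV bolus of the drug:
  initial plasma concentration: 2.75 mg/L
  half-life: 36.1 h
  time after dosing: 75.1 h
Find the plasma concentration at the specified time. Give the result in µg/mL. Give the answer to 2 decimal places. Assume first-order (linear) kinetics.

0.65 µg/mL

k = ln2 / t½ = 0.693147 / 36.1 = 0.01920 h⁻¹
C = C₀ · e^(−k·t) = 2.750 × e^(−0.01920 × 75.1)
  = 2.750 × 0.2365 = 0.6504 mg/L
(0.6504 mg/L = 0.6504 µg/mL)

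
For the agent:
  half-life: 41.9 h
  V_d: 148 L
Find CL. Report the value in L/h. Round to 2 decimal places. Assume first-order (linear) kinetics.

2.45 L/h

k = ln2 / t½ = 0.693147 / 41.9 = 0.01654 h⁻¹
CL = k × Vd = 0.01654 × 148 = 2.448 L/h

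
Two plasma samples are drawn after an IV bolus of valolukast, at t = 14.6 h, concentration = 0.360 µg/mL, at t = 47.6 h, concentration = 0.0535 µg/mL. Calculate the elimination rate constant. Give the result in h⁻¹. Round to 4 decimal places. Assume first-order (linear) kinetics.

k = ln(C₁/C₂) / (t₂ − t₁) = ln(0.360/0.0535) / (47.6 − 14.6)
  = 1.906 / 33.00 = 0.05776 h⁻¹

0.0578 h⁻¹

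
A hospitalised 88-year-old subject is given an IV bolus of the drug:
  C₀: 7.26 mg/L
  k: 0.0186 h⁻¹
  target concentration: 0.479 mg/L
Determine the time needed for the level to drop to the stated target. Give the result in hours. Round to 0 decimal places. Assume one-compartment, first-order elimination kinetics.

t = ln(C₀ / C) / k = ln(7.260 / 0.479) / 0.01860
  = ln(15.16) / 0.01860 = 2.719 / 0.01860 = 146.2 h

146 h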